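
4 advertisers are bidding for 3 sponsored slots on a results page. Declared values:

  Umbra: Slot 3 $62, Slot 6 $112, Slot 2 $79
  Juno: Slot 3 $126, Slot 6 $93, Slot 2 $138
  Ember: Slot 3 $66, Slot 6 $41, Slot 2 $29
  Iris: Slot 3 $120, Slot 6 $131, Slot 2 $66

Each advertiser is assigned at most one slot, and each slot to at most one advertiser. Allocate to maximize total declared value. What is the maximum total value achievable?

Maximum total: $370

This is the linear assignment problem.
Optimal: Iris→Slot 3 ($120), Umbra→Slot 6 ($112), Juno→Slot 2 ($138) — total 120+112+138 = $370.
Max-entry greedy (repeatedly take the single best remaining cell) gives $335, worse by 35.
Checked against all permutations: $370 is optimal.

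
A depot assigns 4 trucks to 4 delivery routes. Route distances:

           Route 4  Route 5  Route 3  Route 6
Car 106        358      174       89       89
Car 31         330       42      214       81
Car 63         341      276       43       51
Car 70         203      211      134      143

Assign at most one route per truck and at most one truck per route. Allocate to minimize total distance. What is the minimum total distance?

Minimum total: 377 km

This is the linear assignment problem.
Optimal: Car 106→Route 6 (89 km), Car 31→Route 5 (42 km), Car 63→Route 3 (43 km), Car 70→Route 4 (203 km) — total 89+42+43+203 = 377 km.
Row-greedy (each truck in turn takes its cheapest remaining route) gives 385 km, worse by 8.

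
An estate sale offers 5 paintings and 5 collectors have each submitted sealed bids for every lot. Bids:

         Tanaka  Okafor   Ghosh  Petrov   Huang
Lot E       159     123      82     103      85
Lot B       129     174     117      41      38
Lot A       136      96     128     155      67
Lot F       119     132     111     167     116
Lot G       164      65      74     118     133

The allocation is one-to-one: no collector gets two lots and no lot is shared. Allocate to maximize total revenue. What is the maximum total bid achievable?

Treat this as an assignment problem: match each collector to one lot.
Optimal: Tanaka→Lot E ($159), Okafor→Lot B ($174), Ghosh→Lot A ($128), Petrov→Lot F ($167), Huang→Lot G ($133) — total 159+174+128+167+133 = $761.
Column-greedy (each lot in turn goes to its best remaining collector) gives $678, worse by 83.

Max total: $761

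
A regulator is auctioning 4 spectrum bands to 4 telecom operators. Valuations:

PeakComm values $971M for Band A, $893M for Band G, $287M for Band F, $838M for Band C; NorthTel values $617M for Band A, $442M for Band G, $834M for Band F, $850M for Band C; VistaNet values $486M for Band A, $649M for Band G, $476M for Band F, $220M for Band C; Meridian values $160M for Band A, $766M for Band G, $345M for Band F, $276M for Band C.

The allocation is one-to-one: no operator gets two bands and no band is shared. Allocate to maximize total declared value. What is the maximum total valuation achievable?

Maximum total: $3063M

This is a one-to-one assignment (maximum-weight bipartite matching).
Optimal: PeakComm→Band A ($971M), NorthTel→Band C ($850M), VistaNet→Band F ($476M), Meridian→Band G ($766M) — total 971+850+476+766 = $3063M.
Row-greedy (each operator in turn takes its best remaining band) gives $2815M, worse by 248.
Next-best assignment: PeakComm→Band C, NorthTel→Band F, VistaNet→Band A, Meridian→Band G = $2924M.
No other one-to-one assignment exceeds $3063M.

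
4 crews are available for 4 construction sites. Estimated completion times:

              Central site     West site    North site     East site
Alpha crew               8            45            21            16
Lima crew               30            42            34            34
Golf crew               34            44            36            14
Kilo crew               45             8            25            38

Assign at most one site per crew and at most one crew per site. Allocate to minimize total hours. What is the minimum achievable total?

This is the linear assignment problem.
Optimal: Alpha crew→Central site (8 hours), Lima crew→North site (34 hours), Golf crew→East site (14 hours), Kilo crew→West site (8 hours) — total 8+34+14+8 = 64 hours.
Next-best assignment: Alpha crew→North site, Lima crew→Central site, Golf crew→East site, Kilo crew→West site = 73 hours.
Swapping Alpha crew↔Lima crew (Alpha crew→North site 21 hours, Lima crew→Central site 30 hours) adds 9.
No other one-to-one assignment undercuts 64 hours.

Minimum total: 64 hours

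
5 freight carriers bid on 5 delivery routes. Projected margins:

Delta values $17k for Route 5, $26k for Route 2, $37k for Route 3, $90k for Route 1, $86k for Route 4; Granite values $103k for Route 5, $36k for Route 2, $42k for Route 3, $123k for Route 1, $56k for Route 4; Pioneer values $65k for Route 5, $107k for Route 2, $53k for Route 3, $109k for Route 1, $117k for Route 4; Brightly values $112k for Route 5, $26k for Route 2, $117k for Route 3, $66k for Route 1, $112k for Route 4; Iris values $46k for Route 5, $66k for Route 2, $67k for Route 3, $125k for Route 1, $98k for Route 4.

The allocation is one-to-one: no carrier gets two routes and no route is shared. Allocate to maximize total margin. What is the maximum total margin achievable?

Optimal: Delta→Route 4 ($86k), Granite→Route 5 ($103k), Pioneer→Route 2 ($107k), Brightly→Route 3 ($117k), Iris→Route 1 ($125k) — total 86+103+107+117+125 = $538k.
Column-greedy (each route in turn goes to its best remaining carrier) gives $495k, worse by 43.
Next-best assignment: Delta→Route 1, Granite→Route 5, Pioneer→Route 2, Brightly→Route 3, Iris→Route 4 = $515k.

Max total: $538k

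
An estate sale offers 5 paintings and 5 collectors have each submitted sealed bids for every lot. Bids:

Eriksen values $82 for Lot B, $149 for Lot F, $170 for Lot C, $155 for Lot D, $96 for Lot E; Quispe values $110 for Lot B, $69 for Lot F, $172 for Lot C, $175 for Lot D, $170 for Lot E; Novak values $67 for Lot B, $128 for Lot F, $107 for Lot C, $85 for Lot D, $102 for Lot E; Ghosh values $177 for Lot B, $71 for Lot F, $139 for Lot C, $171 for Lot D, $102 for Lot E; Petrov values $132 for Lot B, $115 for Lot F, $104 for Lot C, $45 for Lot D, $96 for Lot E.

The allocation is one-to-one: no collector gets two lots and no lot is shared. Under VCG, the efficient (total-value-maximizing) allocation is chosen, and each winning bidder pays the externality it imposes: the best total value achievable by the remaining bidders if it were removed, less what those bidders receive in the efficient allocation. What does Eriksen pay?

Eriksen pays $2.

Efficient allocation: Eriksen→Lot C ($170), Quispe→Lot E ($170), Novak→Lot F ($128), Ghosh→Lot D ($171), Petrov→Lot B ($132); total welfare W = $771.
Eriksen receives Lot C at value $170, so the others get W − 170 = $601.
Without Eriksen: best allocation of the remaining 4 bidders over all 5 lots is Quispe→Lot C ($172), Novak→Lot F ($128), Ghosh→Lot D ($171), Petrov→Lot B ($132), total $603.
VCG payment = (others' best without Eriksen) − (others' welfare with Eriksen) = 603 − 601 = $2.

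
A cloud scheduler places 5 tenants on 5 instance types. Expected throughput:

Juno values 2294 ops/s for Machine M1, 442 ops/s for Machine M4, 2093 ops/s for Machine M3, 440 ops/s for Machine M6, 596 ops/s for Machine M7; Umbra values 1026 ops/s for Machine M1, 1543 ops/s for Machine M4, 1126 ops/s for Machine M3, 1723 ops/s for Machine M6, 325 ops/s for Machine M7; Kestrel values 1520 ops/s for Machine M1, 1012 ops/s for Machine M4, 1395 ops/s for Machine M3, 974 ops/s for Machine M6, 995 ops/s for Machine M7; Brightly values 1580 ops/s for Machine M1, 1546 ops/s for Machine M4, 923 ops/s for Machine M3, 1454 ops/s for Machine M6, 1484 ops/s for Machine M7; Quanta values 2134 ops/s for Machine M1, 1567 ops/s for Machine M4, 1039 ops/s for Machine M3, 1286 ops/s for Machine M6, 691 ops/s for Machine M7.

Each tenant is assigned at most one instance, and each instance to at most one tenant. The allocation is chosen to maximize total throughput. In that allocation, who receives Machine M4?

Brightly receives Machine M4.

This is the linear assignment problem.
Optimal: Juno→Machine M3 (2093 ops/s), Umbra→Machine M6 (1723 ops/s), Kestrel→Machine M7 (995 ops/s), Brightly→Machine M4 (1546 ops/s), Quanta→Machine M1 (2134 ops/s) — total 2093+1723+995+1546+2134 = 8491 ops/s.
Row-greedy (each tenant in turn takes its best remaining instance) gives 7649 ops/s, worse by 842.
Next-best assignment: Juno→Machine M1, Umbra→Machine M6, Kestrel→Machine M3, Brightly→Machine M7, Quanta→Machine M4 = 8463 ops/s.
Swapping Quanta↔Brightly (Quanta→Machine M4 1567 ops/s, Brightly→Machine M1 1580 ops/s) loses 533.
Every other assignment is strictly worse.
Brightly's own top instance is Machine M1 (1580 ops/s), but forcing Brightly→Machine M1 and reassigning the rest optimally gives only 7958 ops/s — worse by 533.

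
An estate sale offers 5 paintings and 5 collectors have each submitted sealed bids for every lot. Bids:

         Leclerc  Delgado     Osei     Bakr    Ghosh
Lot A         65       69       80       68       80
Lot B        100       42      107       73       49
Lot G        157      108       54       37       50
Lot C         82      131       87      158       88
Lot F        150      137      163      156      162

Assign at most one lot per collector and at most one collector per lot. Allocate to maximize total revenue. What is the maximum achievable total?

Maximum total: $653

This is a one-to-one assignment (maximum-weight bipartite matching).
Optimal: Leclerc→Lot G ($157), Delgado→Lot A ($69), Osei→Lot B ($107), Bakr→Lot C ($158), Ghosh→Lot F ($162) — total 157+69+107+158+162 = $653.
Row-greedy (each collector in turn takes its best remaining lot) gives $639, worse by 14.
Next-best assignment: Leclerc→Lot G, Delgado→Lot F, Osei→Lot B, Bakr→Lot C, Ghosh→Lot A = $639.
No other one-to-one assignment exceeds $653.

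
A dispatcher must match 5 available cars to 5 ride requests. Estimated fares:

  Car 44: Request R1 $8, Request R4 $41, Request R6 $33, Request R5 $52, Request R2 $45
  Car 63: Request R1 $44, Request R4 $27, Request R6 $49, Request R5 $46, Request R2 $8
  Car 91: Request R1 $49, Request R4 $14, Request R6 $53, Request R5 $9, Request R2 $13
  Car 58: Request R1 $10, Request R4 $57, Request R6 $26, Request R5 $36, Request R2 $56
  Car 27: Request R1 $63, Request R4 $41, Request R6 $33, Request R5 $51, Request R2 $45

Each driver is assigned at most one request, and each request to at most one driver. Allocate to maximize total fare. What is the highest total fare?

Optimal: Car 44→Request R2 ($45), Car 63→Request R5 ($46), Car 91→Request R6 ($53), Car 58→Request R4 ($57), Car 27→Request R1 ($63) — total 45+46+53+57+63 = $264.
Column-greedy (each request in turn goes to its best remaining driver) gives $233, worse by 31.
Swapping Car 91↔Car 63 (Car 91→Request R5 $9, Car 63→Request R6 $49) loses 41.

Maximum total: $264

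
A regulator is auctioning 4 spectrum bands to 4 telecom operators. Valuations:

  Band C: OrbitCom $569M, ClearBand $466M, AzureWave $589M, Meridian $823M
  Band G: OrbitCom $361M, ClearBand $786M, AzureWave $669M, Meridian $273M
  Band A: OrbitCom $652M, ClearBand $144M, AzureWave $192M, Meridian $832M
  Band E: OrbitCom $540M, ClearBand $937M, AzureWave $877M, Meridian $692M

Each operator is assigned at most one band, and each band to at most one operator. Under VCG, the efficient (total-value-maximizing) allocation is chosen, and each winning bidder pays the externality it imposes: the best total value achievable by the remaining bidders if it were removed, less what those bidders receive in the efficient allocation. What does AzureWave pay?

Efficient allocation: OrbitCom→Band A ($652M), ClearBand→Band G ($786M), AzureWave→Band E ($877M), Meridian→Band C ($823M); total welfare W = $3138M.
AzureWave receives Band E at value $877M, so the others get W − 877 = $2261M.
Without AzureWave: best allocation of the remaining 3 bidders over all 4 bands is OrbitCom→Band A ($652M), ClearBand→Band E ($937M), Meridian→Band C ($823M), total $2412M.
VCG payment = (others' best without AzureWave) − (others' welfare with AzureWave) = 2412 − 2261 = $151M.

AzureWave pays $151M.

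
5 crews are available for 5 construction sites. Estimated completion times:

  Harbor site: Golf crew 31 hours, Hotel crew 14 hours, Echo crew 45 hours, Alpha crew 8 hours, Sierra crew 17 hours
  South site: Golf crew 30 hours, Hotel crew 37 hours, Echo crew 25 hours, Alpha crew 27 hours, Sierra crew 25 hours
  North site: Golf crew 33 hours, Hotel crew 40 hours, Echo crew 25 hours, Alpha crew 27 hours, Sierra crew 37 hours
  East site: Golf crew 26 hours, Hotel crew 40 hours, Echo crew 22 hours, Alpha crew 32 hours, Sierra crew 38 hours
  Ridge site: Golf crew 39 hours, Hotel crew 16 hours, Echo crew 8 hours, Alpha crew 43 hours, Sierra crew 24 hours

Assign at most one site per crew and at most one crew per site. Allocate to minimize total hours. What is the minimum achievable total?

This is a one-to-one assignment (minimum-cost bipartite matching).
Optimal: Golf crew→East site (26 hours), Hotel crew→Harbor site (14 hours), Echo crew→Ridge site (8 hours), Alpha crew→North site (27 hours), Sierra crew→South site (25 hours) — total 26+14+8+27+25 = 100 hours.
Column-greedy (each site in turn goes to its cheapest remaining crew) gives 120 hours, worse by 20.

Min total: 100 hours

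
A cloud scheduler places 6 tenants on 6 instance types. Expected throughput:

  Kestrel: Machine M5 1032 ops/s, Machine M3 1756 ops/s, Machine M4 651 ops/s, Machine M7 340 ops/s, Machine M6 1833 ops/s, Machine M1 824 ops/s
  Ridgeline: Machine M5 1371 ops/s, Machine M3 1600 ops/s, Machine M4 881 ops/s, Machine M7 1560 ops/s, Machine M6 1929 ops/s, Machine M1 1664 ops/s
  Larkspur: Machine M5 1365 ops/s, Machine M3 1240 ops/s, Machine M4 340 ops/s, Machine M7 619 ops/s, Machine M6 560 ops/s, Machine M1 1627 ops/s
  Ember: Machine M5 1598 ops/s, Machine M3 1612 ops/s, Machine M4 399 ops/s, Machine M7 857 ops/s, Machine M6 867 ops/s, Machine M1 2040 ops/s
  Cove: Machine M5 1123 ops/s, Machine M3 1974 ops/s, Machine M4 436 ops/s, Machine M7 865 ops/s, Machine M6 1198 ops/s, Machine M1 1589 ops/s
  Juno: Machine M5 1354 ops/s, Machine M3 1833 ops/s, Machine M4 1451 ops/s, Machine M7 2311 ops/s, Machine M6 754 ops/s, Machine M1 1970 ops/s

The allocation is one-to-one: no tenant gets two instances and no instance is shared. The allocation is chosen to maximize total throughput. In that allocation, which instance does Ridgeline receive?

This is a one-to-one assignment (maximum-weight bipartite matching).
Optimal: Kestrel→Machine M6 (1833 ops/s), Ridgeline→Machine M4 (881 ops/s), Larkspur→Machine M5 (1365 ops/s), Ember→Machine M1 (2040 ops/s), Cove→Machine M3 (1974 ops/s), Juno→Machine M7 (2311 ops/s) — total 1833+881+1365+2040+1974+2311 = 10404 ops/s.
Row-greedy (each tenant in turn takes its best remaining instance) gives 8790 ops/s, worse by 1614.
Next-best assignment: Kestrel→Machine M4, Ridgeline→Machine M6, Larkspur→Machine M5, Ember→Machine M1, Cove→Machine M3, Juno→Machine M7 = 10270 ops/s.
Swapping Ember↔Larkspur (Ember→Machine M5 1598 ops/s, Larkspur→Machine M1 1627 ops/s) loses 180.
No other one-to-one assignment exceeds 10404 ops/s.
Ridgeline's own top instance is Machine M6 (1929 ops/s), but forcing Ridgeline→Machine M6 and reassigning the rest optimally gives only 10270 ops/s — worse by 134.

Ridgeline receives Machine M4.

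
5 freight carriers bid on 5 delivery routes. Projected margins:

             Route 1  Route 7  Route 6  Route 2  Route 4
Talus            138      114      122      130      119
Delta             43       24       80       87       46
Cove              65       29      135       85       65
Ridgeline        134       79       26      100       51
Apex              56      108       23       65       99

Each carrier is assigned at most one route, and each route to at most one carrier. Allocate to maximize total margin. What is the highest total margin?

This is a one-to-one assignment (maximum-weight bipartite matching).
Optimal: Talus→Route 4 ($119k), Delta→Route 2 ($87k), Cove→Route 6 ($135k), Ridgeline→Route 1 ($134k), Apex→Route 7 ($108k) — total 119+87+135+134+108 = $583k.
Max-entry greedy (repeatedly take the single best remaining cell) gives $527k, worse by 56.
Next-best assignment: Talus→Route 7, Delta→Route 2, Cove→Route 6, Ridgeline→Route 1, Apex→Route 4 = $569k.

Maximum total: $583k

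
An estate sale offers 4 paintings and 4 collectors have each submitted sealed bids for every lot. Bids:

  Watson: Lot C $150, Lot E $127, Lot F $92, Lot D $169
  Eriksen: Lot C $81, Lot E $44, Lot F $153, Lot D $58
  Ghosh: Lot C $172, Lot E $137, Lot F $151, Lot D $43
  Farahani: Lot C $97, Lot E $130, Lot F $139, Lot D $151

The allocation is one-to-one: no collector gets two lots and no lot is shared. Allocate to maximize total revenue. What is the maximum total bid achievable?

This is a one-to-one assignment (maximum-weight bipartite matching).
Optimal: Watson→Lot D ($169), Eriksen→Lot F ($153), Ghosh→Lot C ($172), Farahani→Lot E ($130) — total 169+153+172+130 = $624.
Next-best assignment: Watson→Lot E, Eriksen→Lot F, Ghosh→Lot C, Farahani→Lot D = $603.

Maximum total: $624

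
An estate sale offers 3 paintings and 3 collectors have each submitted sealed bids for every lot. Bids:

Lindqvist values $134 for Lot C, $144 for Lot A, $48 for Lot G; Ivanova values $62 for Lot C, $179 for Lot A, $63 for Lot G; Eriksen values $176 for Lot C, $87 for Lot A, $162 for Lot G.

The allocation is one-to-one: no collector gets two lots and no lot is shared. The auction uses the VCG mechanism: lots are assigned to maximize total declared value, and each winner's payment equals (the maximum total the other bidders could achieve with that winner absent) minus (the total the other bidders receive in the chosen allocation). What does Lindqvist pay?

Lindqvist pays $14.

Efficient allocation: Lindqvist→Lot C ($134), Ivanova→Lot A ($179), Eriksen→Lot G ($162); total welfare W = $475.
Lindqvist receives Lot C at value $134, so the others get W − 134 = $341.
Without Lindqvist: best allocation of the remaining 2 bidders over all 3 lots is Ivanova→Lot A ($179), Eriksen→Lot C ($176), total $355.
VCG payment = (others' best without Lindqvist) − (others' welfare with Lindqvist) = 355 − 341 = $14.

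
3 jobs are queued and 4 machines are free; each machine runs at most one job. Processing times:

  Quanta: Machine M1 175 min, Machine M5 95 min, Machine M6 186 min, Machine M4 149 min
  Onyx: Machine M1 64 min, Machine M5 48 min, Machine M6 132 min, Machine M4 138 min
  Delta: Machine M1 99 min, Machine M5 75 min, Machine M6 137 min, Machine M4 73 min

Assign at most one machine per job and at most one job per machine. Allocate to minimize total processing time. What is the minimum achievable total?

Treat this as an assignment problem: match each job to one machine.
Optimal: Quanta→Machine M5 (95 min), Onyx→Machine M1 (64 min), Delta→Machine M4 (73 min) — total 95+64+73 = 232 min.
Next-best assignment: Quanta→Machine M4, Onyx→Machine M1, Delta→Machine M5 = 288 min.
Checked against all permutations: 232 min is optimal.

Min total: 232 min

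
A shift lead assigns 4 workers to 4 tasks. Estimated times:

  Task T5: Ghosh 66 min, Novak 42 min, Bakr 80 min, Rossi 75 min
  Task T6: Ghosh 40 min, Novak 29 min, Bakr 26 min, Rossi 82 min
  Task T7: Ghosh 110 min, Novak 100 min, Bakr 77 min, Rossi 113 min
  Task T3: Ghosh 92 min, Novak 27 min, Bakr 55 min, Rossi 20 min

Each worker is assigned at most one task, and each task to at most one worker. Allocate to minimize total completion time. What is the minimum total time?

Optimal: Ghosh→Task T6 (40 min), Novak→Task T5 (42 min), Bakr→Task T7 (77 min), Rossi→Task T3 (20 min) — total 40+42+77+20 = 179 min.
Row-greedy (each worker in turn takes its cheapest remaining task) gives 219 min, worse by 40.
Next-best assignment: Ghosh→Task T5, Novak→Task T6, Bakr→Task T7, Rossi→Task T3 = 192 min.

Min total: 179 min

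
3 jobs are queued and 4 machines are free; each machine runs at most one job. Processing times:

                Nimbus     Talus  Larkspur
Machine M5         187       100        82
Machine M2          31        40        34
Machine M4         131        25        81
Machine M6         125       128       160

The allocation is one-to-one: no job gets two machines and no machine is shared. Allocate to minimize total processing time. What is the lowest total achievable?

Min total: 138 min

This is a one-to-one assignment (minimum-cost bipartite matching).
Optimal: Nimbus→Machine M2 (31 min), Talus→Machine M4 (25 min), Larkspur→Machine M5 (82 min) — total 31+25+82 = 138 min.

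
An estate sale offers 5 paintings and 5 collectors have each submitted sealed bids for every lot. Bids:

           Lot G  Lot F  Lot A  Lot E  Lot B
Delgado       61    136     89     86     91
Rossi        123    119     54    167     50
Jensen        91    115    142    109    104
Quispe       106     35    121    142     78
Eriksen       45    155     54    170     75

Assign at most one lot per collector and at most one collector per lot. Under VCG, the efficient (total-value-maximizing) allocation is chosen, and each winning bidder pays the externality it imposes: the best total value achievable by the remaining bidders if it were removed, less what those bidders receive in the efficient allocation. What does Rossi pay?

Efficient allocation: Delgado→Lot B ($91), Rossi→Lot E ($167), Jensen→Lot A ($142), Quispe→Lot G ($106), Eriksen→Lot F ($155); total welfare W = $661.
Rossi receives Lot E at value $167, so the others get W − 167 = $494.
Without Rossi: best allocation of the remaining 4 bidders over all 5 lots is Delgado→Lot F ($136), Jensen→Lot A ($142), Quispe→Lot G ($106), Eriksen→Lot E ($170), total $554.
VCG payment = (others' best without Rossi) − (others' welfare with Rossi) = 554 − 494 = $60.

Rossi pays $60.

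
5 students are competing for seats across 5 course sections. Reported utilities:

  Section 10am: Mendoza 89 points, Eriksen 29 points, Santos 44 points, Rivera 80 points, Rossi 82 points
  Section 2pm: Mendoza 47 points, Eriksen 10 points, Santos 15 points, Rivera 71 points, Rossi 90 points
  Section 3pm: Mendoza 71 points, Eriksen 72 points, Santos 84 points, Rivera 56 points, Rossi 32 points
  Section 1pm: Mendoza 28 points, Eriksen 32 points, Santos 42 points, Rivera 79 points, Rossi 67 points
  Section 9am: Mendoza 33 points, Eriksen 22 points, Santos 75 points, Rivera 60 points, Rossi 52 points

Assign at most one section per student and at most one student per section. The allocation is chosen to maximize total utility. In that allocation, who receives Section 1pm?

Optimal: Mendoza→Section 10am (89 points), Eriksen→Section 3pm (72 points), Santos→Section 9am (75 points), Rivera→Section 1pm (79 points), Rossi→Section 2pm (90 points) — total 89+72+75+79+90 = 405 points.
Column-greedy (each section in turn goes to its best remaining student) gives 364 points, worse by 41.
Swapping Santos↔Rossi (Santos→Section 2pm 15 points, Rossi→Section 9am 52 points) loses 98.
Rivera's own top section is Section 10am (80 points), but forcing Rivera→Section 10am and reassigning the rest optimally gives only 348 points — worse by 57.

Rivera receives Section 1pm.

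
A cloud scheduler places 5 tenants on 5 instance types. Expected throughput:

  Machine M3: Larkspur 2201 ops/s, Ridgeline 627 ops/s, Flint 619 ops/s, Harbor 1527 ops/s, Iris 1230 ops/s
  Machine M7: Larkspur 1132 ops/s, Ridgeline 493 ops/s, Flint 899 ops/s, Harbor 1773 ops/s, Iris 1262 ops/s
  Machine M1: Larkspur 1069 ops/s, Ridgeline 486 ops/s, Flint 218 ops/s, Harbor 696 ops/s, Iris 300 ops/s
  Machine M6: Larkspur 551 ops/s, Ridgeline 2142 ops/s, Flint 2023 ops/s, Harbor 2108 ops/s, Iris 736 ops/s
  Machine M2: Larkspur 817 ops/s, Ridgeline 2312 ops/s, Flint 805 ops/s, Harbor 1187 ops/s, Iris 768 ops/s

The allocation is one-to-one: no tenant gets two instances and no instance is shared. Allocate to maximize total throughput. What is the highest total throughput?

Optimal: Larkspur→Machine M3 (2201 ops/s), Ridgeline→Machine M2 (2312 ops/s), Flint→Machine M6 (2023 ops/s), Harbor→Machine M7 (1773 ops/s), Iris→Machine M1 (300 ops/s) — total 2201+2312+2023+1773+300 = 8609 ops/s.
Max-entry greedy (repeatedly take the single best remaining cell) gives 8101 ops/s, worse by 508.

Maximum total: 8609 ops/s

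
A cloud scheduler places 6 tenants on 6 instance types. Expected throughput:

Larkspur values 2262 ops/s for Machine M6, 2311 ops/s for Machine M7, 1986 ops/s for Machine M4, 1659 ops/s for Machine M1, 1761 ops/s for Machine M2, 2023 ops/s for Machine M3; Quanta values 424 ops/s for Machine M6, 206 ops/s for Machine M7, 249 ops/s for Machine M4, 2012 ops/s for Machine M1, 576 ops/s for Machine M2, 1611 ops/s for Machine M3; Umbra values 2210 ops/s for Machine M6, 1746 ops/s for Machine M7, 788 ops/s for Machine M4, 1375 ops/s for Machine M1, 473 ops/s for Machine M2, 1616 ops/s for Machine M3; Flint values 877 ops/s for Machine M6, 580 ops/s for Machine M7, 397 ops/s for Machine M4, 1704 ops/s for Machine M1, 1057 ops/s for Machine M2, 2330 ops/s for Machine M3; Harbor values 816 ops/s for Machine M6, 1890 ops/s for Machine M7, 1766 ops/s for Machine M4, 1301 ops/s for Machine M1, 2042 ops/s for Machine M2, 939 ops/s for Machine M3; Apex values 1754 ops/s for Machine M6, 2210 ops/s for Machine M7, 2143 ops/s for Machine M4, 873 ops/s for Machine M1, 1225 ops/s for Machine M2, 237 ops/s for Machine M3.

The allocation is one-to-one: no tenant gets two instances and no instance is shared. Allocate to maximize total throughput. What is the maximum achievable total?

Max total: 13048 ops/s

Optimal: Larkspur→Machine M7 (2311 ops/s), Quanta→Machine M1 (2012 ops/s), Umbra→Machine M6 (2210 ops/s), Flint→Machine M3 (2330 ops/s), Harbor→Machine M2 (2042 ops/s), Apex→Machine M4 (2143 ops/s) — total 2311+2012+2210+2330+2042+2143 = 13048 ops/s.
Column-greedy (each instance in turn goes to its best remaining tenant) gives 10923 ops/s, worse by 2125.
No other one-to-one assignment exceeds 13048 ops/s.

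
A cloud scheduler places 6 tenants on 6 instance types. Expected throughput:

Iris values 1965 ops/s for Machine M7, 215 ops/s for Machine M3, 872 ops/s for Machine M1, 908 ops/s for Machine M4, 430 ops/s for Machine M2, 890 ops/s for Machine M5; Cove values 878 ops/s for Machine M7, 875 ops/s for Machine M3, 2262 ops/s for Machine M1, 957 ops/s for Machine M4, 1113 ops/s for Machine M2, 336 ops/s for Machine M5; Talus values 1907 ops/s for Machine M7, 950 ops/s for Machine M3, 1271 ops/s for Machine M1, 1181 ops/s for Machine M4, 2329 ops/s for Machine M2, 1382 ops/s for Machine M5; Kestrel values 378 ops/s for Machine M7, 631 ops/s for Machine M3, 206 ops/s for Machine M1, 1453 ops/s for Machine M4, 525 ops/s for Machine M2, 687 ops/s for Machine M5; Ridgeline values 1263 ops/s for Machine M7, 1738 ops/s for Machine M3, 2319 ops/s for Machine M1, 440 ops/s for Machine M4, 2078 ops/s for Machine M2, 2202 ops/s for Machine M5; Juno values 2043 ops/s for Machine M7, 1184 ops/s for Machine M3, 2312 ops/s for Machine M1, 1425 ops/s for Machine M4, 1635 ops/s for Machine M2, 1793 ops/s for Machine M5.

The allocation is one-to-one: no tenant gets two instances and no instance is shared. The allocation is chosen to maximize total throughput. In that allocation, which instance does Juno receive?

Juno receives Machine M5.

Optimal: Iris→Machine M7 (1965 ops/s), Cove→Machine M1 (2262 ops/s), Talus→Machine M2 (2329 ops/s), Kestrel→Machine M4 (1453 ops/s), Ridgeline→Machine M3 (1738 ops/s), Juno→Machine M5 (1793 ops/s) — total 1965+2262+2329+1453+1738+1793 = 11540 ops/s.
Row-greedy (each tenant in turn takes its best remaining instance) gives 11395 ops/s, worse by 145.
Next-best assignment: Iris→Machine M7, Cove→Machine M1, Talus→Machine M2, Kestrel→Machine M4, Ridgeline→Machine M5, Juno→Machine M3 = 11395 ops/s.
Swapping Cove↔Iris (Cove→Machine M7 878 ops/s, Iris→Machine M1 872 ops/s) loses 2477.
Juno's own top instance is Machine M1 (2312 ops/s), but forcing Juno→Machine M1 and reassigning the rest optimally gives only 11136 ops/s — worse by 404.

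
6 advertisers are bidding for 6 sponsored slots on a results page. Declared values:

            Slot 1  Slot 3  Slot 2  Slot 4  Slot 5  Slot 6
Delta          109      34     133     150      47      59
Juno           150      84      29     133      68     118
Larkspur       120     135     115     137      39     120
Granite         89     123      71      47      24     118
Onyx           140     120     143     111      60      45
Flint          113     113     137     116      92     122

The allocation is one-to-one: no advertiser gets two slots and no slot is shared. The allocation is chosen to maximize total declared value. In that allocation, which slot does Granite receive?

This is a one-to-one assignment (maximum-weight bipartite matching).
Optimal: Delta→Slot 4 ($150), Juno→Slot 1 ($150), Larkspur→Slot 3 ($135), Granite→Slot 6 ($118), Onyx→Slot 2 ($143), Flint→Slot 5 ($92) — total 150+150+135+118+143+92 = $788.
Max-entry greedy (repeatedly take the single best remaining cell) gives $724, worse by 64.
Granite's own top slot is Slot 3 ($123), but forcing Granite→Slot 3 and reassigning the rest optimally gives only $778 — worse by 10.

Granite receives Slot 6.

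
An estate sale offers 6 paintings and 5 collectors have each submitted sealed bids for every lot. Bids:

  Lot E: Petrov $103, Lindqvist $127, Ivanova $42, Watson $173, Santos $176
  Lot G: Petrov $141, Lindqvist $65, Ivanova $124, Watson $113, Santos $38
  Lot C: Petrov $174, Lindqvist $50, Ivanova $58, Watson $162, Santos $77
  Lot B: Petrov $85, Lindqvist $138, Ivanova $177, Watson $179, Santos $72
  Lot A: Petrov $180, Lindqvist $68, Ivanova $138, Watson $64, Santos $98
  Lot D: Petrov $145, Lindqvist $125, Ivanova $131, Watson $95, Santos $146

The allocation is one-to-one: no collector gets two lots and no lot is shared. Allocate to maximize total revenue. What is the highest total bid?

Maximum total: $820

Optimal: Petrov→Lot A ($180), Lindqvist→Lot D ($125), Ivanova→Lot B ($177), Watson→Lot C ($162), Santos→Lot E ($176) — total 180+125+177+162+176 = $820.
Row-greedy (each collector in turn takes its best remaining lot) gives $699, worse by 121.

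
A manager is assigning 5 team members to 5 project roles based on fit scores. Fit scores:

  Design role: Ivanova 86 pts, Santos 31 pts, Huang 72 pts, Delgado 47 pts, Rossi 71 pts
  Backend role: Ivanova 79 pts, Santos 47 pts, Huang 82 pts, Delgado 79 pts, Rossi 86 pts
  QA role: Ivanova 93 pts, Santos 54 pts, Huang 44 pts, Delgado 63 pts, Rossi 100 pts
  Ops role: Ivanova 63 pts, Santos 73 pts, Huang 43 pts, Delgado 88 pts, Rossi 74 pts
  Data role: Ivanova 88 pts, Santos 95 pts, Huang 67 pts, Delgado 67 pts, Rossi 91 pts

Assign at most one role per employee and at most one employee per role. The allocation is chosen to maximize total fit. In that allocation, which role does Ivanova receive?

This is a one-to-one assignment (maximum-weight bipartite matching).
Optimal: Ivanova→Design role (86 pts), Santos→Data role (95 pts), Huang→Backend role (82 pts), Delgado→Ops role (88 pts), Rossi→QA role (100 pts) — total 86+95+82+88+100 = 451 pts.
Row-greedy (each employee in turn takes its best remaining role) gives 429 pts, worse by 22.
Ivanova's own top role is QA role (93 pts), but forcing Ivanova→QA role and reassigning the rest optimally gives only 434 pts — worse by 17.

Ivanova receives Design role.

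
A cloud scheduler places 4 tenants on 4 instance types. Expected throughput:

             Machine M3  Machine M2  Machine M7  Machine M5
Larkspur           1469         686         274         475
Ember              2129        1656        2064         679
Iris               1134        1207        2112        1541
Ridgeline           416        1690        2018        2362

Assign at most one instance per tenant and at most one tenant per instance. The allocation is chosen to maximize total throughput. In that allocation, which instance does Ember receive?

Ember receives Machine M2.

This is a one-to-one assignment (maximum-weight bipartite matching).
Optimal: Larkspur→Machine M3 (1469 ops/s), Ember→Machine M2 (1656 ops/s), Iris→Machine M7 (2112 ops/s), Ridgeline→Machine M5 (2362 ops/s) — total 1469+1656+2112+2362 = 7599 ops/s.
Max-entry greedy (repeatedly take the single best remaining cell) gives 7289 ops/s, worse by 310.
Ember's own top instance is Machine M3 (2129 ops/s), but forcing Ember→Machine M3 and reassigning the rest optimally gives only 7289 ops/s — worse by 310.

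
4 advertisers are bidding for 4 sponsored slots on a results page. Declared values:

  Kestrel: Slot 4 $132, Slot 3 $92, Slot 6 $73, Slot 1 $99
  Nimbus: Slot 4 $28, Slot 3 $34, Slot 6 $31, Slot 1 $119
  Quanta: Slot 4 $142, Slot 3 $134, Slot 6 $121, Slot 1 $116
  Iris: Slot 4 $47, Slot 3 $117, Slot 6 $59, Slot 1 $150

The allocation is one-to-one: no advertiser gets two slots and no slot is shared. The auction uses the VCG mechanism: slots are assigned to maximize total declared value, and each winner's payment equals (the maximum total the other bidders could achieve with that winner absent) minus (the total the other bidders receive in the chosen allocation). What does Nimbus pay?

Efficient allocation: Kestrel→Slot 4 ($132), Nimbus→Slot 1 ($119), Quanta→Slot 6 ($121), Iris→Slot 3 ($117); total welfare W = $489.
Nimbus receives Slot 1 at value $119, so the others get W − 119 = $370.
Without Nimbus: best allocation of the remaining 3 bidders over all 4 slots is Kestrel→Slot 4 ($132), Quanta→Slot 3 ($134), Iris→Slot 1 ($150), total $416.
VCG payment = (others' best without Nimbus) − (others' welfare with Nimbus) = 416 − 370 = $46.

Nimbus pays $46.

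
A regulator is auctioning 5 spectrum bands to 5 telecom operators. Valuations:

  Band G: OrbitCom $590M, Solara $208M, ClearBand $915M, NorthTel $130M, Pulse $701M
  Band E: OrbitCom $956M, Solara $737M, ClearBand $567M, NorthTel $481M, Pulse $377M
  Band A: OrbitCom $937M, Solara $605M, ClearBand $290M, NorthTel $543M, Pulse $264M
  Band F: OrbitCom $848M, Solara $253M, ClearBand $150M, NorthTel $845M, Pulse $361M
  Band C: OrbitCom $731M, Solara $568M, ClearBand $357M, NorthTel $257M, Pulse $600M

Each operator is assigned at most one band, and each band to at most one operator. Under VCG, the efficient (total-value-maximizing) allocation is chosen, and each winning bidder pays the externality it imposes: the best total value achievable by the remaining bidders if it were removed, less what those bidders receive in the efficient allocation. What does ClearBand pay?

Efficient allocation: OrbitCom→Band A ($937M), Solara→Band E ($737M), ClearBand→Band G ($915M), NorthTel→Band F ($845M), Pulse→Band C ($600M); total welfare W = $4034M.
ClearBand receives Band G at value $915M, so the others get W − 915 = $3119M.
Without ClearBand: best allocation of the remaining 4 bidders over all 5 bands is OrbitCom→Band A ($937M), Solara→Band E ($737M), NorthTel→Band F ($845M), Pulse→Band G ($701M), total $3220M.
VCG payment = (others' best without ClearBand) − (others' welfare with ClearBand) = 3220 − 3119 = $101M.

ClearBand pays $101M.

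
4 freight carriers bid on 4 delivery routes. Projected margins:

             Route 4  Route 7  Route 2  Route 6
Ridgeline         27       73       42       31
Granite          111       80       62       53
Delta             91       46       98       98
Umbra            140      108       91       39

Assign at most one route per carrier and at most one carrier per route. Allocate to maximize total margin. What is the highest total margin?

Optimal: Ridgeline→Route 7 ($73k), Granite→Route 4 ($111k), Delta→Route 6 ($98k), Umbra→Route 2 ($91k) — total 73+111+98+91 = $373k.
Swapping Umbra↔Delta (Umbra→Route 6 $39k, Delta→Route 2 $98k) loses 52.
No other one-to-one assignment exceeds $373k.

Max total: $373k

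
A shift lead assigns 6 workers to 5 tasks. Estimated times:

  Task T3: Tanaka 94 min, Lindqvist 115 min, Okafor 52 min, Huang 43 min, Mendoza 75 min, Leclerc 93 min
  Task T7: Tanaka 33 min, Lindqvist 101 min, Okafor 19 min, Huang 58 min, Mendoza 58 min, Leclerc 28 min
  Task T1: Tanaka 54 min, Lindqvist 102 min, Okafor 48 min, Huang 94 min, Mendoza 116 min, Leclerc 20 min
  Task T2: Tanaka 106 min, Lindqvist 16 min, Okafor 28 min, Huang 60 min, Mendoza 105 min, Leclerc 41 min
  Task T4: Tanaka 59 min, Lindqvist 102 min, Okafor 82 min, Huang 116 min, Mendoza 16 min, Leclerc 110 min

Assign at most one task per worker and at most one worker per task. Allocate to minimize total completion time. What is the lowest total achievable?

Minimum total: 114 min

This is the linear assignment problem.
Optimal: Huang→Task T3 (43 min), Okafor→Task T7 (19 min), Leclerc→Task T1 (20 min), Lindqvist→Task T2 (16 min), Mendoza→Task T4 (16 min) — total 43+19+20+16+16 = 114 min.
Row-greedy (each worker in turn takes its cheapest remaining task) gives 156 min, worse by 42.
No other one-to-one assignment undercuts 114 min.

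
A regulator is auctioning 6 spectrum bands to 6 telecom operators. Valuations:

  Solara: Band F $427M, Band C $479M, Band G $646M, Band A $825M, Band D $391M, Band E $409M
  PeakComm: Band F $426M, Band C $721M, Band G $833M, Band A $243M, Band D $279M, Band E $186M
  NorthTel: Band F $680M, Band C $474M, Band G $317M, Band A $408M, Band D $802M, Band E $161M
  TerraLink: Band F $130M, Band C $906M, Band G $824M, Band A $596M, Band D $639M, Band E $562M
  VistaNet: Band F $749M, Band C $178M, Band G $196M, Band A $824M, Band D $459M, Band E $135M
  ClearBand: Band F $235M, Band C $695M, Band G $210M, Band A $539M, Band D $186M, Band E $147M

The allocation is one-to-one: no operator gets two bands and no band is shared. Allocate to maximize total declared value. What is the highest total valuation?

Optimal: Solara→Band A ($825M), PeakComm→Band G ($833M), NorthTel→Band D ($802M), TerraLink→Band E ($562M), VistaNet→Band F ($749M), ClearBand→Band C ($695M) — total 825+833+802+562+749+695 = $4466M.
Row-greedy (each operator in turn takes its best remaining band) gives $4262M, worse by 204.
Next-best assignment: Solara→Band A, PeakComm→Band G, NorthTel→Band D, TerraLink→Band C, VistaNet→Band F, ClearBand→Band E = $4262M.

Max total: $4466M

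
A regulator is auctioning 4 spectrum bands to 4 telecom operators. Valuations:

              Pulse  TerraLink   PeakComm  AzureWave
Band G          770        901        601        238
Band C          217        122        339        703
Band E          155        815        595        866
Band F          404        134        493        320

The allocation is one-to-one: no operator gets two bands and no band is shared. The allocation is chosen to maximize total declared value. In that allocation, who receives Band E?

Optimal: Pulse→Band G ($770M), TerraLink→Band E ($815M), PeakComm→Band F ($493M), AzureWave→Band C ($703M) — total 770+815+493+703 = $2781M.
Swapping AzureWave↔Pulse (AzureWave→Band G $238M, Pulse→Band C $217M) loses 1018.
TerraLink's own top band is Band G ($901M), but forcing TerraLink→Band G and reassigning the rest optimally gives only $2603M — worse by 178.

TerraLink receives Band E.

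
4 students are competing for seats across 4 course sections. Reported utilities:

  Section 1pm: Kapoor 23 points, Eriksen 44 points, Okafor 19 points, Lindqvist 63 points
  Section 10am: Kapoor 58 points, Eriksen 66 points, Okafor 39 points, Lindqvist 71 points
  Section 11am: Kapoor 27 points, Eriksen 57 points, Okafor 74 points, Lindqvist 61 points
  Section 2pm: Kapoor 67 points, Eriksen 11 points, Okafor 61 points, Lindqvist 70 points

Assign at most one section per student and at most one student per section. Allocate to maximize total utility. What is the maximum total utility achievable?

Maximum total: 270 points

Optimal: Kapoor→Section 2pm (67 points), Eriksen→Section 10am (66 points), Okafor→Section 11am (74 points), Lindqvist→Section 1pm (63 points) — total 67+66+74+63 = 270 points.
Next-best assignment: Kapoor→Section 2pm, Eriksen→Section 1pm, Okafor→Section 11am, Lindqvist→Section 10am = 256 points.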